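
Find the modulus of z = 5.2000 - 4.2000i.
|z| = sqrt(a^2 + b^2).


|z| = sqrt(5.2^2 + (-4.2)^2) = sqrt(27.04 + 17.64) = sqrt(44.68) = 6.6843

|z| = 6.6843


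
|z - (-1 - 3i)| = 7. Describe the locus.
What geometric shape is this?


|z - z0| = r is a circle with center z0 and radius r.
Center = (-1, -3), radius = 7

Circle with center (-1, -3) and radius 7


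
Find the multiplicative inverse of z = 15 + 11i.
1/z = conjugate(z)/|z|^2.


|z|^2 = 225+121 = 346
1/z = (15 - 11i)/346

1/z = 0.0434 - 0.0318i


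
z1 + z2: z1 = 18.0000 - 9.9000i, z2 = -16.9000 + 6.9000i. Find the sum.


Real: 18 - 16.9 = 1.1
Imag: -9.9 + 6.9 = -3

1.1000 - 3.0000i


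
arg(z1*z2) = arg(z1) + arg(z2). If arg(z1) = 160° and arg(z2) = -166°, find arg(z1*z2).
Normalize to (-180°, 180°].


arg(z1*z2) = 160° - 166° = -6°
Normalized to (-180°, 180°]: -6°

-6°


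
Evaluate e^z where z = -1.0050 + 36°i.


e^-1.0050 = 0.36604
cos(36°) = 0.809
sin(36°) = 0.5878
Real = 0.36604*0.809 = 0.2961
Imag = 0.36604*0.5878 = 0.2152

0.2961 + 0.2152i


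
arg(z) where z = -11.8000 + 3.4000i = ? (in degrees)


Re = -11.8, Im = 3.4
arg = atan2(3.4, -11.8) = 163.9264 degrees

arg(z) = 163.9264 degrees


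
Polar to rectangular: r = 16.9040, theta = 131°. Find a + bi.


a = 16.9040*cos(131°) = 16.9040*(-0.65606) = -11.0900
b = 16.9040*sin(131°) = 16.9040*0.75471 = 12.7576

-11.0900 + 12.7576i


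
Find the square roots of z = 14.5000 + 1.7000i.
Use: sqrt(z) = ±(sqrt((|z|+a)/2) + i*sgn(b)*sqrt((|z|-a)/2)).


|z| = sqrt(210.25+2.89) = 14.5993
sqrt((|z|+a)/2) = sqrt((14.5993+14.5)/2) = sqrt(14.5497) = 3.8144
sqrt((|z|-a)/2) = sqrt((14.5993-14.5)/2) = sqrt(0.0497) = 0.2228

±(3.8144 + 0.2228i) i.e. 3.8144 + 0.2228i and -3.8144 - 0.2228i


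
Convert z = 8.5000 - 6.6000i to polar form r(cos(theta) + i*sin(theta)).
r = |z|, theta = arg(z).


r = sqrt(72.25+43.56) = sqrt(115.81) = 10.7615
theta = atan2(-6.6, 8.5) = -37.8283 degrees

r = 10.7615, theta = -37.8283 degrees


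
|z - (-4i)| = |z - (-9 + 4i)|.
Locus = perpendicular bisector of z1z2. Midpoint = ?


Equal distances means the locus is the perpendicular bisector of z1 and z2.
Midpoint = ((0+(-9))/2, (-4+4)/2) = (-4.5000, 0)

Perpendicular bisector through (-4.5000, 0)


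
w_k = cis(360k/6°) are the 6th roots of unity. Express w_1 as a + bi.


Angle = 360*1/6 = 60°
a = cos(60°) = 0.5000
b = sin(60°) = 0.8660

0.5000 + 0.8660i


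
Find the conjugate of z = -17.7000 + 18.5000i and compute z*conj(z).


z_bar = -17.7000 - 18.5000i
z*z_bar = (-17.7)^2 + 18.5^2 = 313.29 + 342.25 = 655.54

z_bar = -17.7000 - 18.5000i, z*z_bar = 655.54


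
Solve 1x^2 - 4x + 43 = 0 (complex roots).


disc = (-4)^2 - 4*1*43 = 16 - 172 = -156
sqrt(|disc|) = sqrt(156) = 12.4900
Real part = 4/(2*1) = 2.0000
Imag part = 12.4900/(2*1) = 6.2450

2.0000 ± 6.2450i


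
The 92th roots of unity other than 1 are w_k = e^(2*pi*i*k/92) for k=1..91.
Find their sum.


With w = e^(2*pi*i/92), all 92 of the 92th roots of unity w^0 = 1, w, ..., w^(91) sum to 0: 1 + w + ... + w^(91) = (1 - w^92)/(1 - w) = 0 since w^92 = 1, w ≠ 1.
Removing the root 1: w + w^2 + ... + w^(91) = 0 - 1 = -1

Sum = -1


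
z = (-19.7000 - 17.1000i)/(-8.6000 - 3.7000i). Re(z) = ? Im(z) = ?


Multiply by conjugate: (-19.7000 - 17.1000i)(-8.6000 + 3.7000i) / ((-8.6)^2 + (-3.7)^2)
Numerator real = -19.7*(-8.6) - (17.1)*(-3.7) = 232.69
Numerator imag = -17.1*(-8.6) - (-19.7)*(-3.7) = 74.17
Denominator = 87.65
Re(z) = 232.69/87.65 = 2.6548
Im(z) = 74.17/87.65 = 0.8462

Re(z) = 2.6548, Im(z) = 0.8462


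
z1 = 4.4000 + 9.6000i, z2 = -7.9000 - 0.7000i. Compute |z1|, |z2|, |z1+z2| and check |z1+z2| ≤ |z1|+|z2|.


|z1| = sqrt(4.4^2 + 9.6^2) = sqrt(111.52) = 10.5603
|z2| = sqrt((-7.9)^2 + (-0.7)^2) = sqrt(62.9) = 7.9310
z1+z2 = -3.5000 + 8.9000i
|z1+z2| = sqrt(91.46) = 9.5635
|z1|+|z2| = 10.5603 + 7.9310 = 18.4913

|z1+z2| = 9.5635 ≤ |z1|+|z2| = 18.4913 (verified)


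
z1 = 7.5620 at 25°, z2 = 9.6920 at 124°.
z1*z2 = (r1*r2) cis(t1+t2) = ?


r = 7.5620 * 9.6920 = 73.2909
theta = 25° + 124° = 149° = 149° (mod 360)

73.2909 cis(149°)


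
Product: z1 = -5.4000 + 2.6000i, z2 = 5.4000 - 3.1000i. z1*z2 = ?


Real = -5.4*5.4 - 2.6*(-3.1) = -29.16 - (-8.06) = -21.1
Imag = -5.4*(-3.1) + 5.4*2.6 = 16.74 + 14.04 = 30.78

-21.1000 + 30.7800i


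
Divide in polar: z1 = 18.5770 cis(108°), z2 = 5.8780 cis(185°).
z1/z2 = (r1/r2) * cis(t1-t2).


r = 18.5770 / 5.8780 = 3.1604
theta = 108° - 185° = -77° = 283° (mod 360)

3.1604 cis(283°)


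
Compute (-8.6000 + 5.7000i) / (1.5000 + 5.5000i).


Conjugate of z2 = 1.5000 - 5.5000i
Numerator: (-8.6000 + 5.7000i)(1.5000 - 5.5000i) = 18.4500 + 55.8500i
Denominator: 1.5^2 + 5.5^2 = 32.5
Result = (18.4500 + 55.8500i)/32.5

0.5677 + 1.7185i


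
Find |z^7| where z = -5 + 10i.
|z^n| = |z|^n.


|z| = sqrt(25+100) = sqrt(125) = 11.1803
|z^7| = |z|^7 = (sqrt(125))^7 = 125^3 * sqrt(125) = 1953125*sqrt(125)

|z^7| = 1953125*sqrt(125) ≈ 21836601.3428


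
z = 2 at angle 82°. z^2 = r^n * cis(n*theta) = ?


r^2 = 2^2 = 4
n*theta = 2*82° = 164° = 164° (mod 360)
a = 4*cos(164°) = -3.8450
b = 4*sin(164°) = 1.1025

4 cis(164°) = -3.8450 + 1.1025i


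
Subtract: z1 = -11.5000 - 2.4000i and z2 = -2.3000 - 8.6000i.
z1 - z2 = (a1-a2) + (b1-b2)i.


Real: -11.5 + 2.3 = -9.2
Imag: -2.4 + 8.6 = 6.2

-9.2000 + 6.2000i


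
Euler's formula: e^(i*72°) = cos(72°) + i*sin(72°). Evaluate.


cos(72°) = 0.3090
sin(72°) = 0.9511

e^(i*72°) = 0.3090 + 0.9511i


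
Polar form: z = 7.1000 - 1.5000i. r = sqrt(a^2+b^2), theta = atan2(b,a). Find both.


r = sqrt(50.41+2.25) = sqrt(52.66) = 7.2567
theta = atan2(-1.5, 7.1) = -11.9293 degrees

r = 7.2567, theta = -11.9293 degrees


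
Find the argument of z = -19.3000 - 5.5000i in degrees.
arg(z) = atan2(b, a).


Re = -19.3, Im = -5.5
arg = atan2(-5.5, -19.3) = -164.0938 degrees

arg(z) = -164.0938 degrees


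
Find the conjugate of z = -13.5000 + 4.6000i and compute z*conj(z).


z_bar = -13.5000 - 4.6000i
z*z_bar = (-13.5)^2 + 4.6^2 = 182.25 + 21.16 = 203.41

z_bar = -13.5000 - 4.6000i, z*z_bar = 203.41


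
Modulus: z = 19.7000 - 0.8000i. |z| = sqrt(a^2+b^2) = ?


|z| = sqrt(19.7^2 + (-0.8)^2) = sqrt(388.09 + 0.64) = sqrt(388.73) = 19.7162

|z| = 19.7162


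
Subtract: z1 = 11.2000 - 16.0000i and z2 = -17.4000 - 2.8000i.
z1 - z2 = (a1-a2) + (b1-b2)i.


Real: 11.2 + 17.4 = 28.6
Imag: -16 + 2.8 = -13.2

28.6000 - 13.2000i


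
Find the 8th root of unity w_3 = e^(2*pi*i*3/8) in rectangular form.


Angle = 360*3/8 = 135°
a = cos(135°) = -0.7071
b = sin(135°) = 0.7071

-0.7071 + 0.7071i


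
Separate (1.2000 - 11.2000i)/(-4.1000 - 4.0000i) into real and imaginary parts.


Multiply by conjugate: (1.2000 - 11.2000i)(-4.1000 + 4.0000i) / ((-4.1)^2 + (-4)^2)
Numerator real = 1.2*(-4.1) - (11.2)*(-4) = 39.88
Numerator imag = -11.2*(-4.1) - 1.2*(-4) = 50.72
Denominator = 32.81
Re(z) = 39.88/32.81 = 1.2155
Im(z) = 50.72/32.81 = 1.5459

Re(z) = 1.2155, Im(z) = 1.5459


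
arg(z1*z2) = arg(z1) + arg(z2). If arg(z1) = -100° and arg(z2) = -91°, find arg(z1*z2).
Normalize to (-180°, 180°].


arg(z1*z2) = -100° - 91° = -191°
Normalized to (-180°, 180°]: 169°

169°


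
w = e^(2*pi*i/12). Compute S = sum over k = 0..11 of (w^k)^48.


The roots are w_k = w^k with w = e^(2*pi*i/12), and (w^k)^48 = (w^48)^k.
So S = 1 + u + u^2 + ... + u^(11) with u = w^48.
48 = 4*12 + 0, so 48 is a multiple of 12 and u = (w^12)^4 = 1.
Every one of the 12 terms equals 1: S = 12

S = 12


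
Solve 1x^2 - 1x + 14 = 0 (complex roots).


disc = (-1)^2 - 4*1*14 = 1 - 56 = -55
sqrt(|disc|) = sqrt(55) = 7.4162
Real part = 1/(2*1) = 0.5000
Imag part = 7.4162/(2*1) = 3.7081

0.5000 ± 3.7081i


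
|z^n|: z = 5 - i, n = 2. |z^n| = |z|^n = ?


|z| = sqrt(25+1) = sqrt(26) = 5.0990
|z^2| = |z|^2 = (sqrt(26))^2 = 26

|z^2| = 26


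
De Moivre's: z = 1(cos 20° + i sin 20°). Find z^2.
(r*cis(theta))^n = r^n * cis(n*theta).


r^2 = 1^2 = 1
n*theta = 2*20° = 40° = 40° (mod 360)
a = 1*cos(40°) = 0.7660
b = 1*sin(40°) = 0.6428

1 cis(40°) = 0.7660 + 0.6428i


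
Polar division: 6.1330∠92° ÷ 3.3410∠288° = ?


r = 6.1330 / 3.3410 = 1.8357
theta = 92° - 288° = -196° = 164° (mod 360)

1.8357 cis(164°)


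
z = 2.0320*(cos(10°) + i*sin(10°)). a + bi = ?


a = 2.0320*cos(10°) = 2.0320*0.9848 = 2.0011
b = 2.0320*sin(10°) = 2.0320*0.17365 = 0.3529

2.0011 + 0.3529i


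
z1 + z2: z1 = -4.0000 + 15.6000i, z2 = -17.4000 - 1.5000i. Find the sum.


Real: -4 - 17.4 = -21.4
Imag: 15.6 - 1.5 = 14.1

-21.4000 + 14.1000i


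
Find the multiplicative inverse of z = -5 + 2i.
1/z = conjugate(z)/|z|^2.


|z|^2 = 25+4 = 29
1/z = (-5 - 2i)/29

1/z = -0.1724 - 0.0690i


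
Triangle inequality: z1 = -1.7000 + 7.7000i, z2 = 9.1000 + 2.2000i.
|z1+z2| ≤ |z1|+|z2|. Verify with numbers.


|z1| = sqrt((-1.7)^2 + 7.7^2) = sqrt(62.18) = 7.8854
|z2| = sqrt(9.1^2 + 2.2^2) = sqrt(87.65) = 9.3622
z1+z2 = 7.4000 + 9.9000i
|z1+z2| = sqrt(152.77) = 12.3600
|z1|+|z2| = 7.8854 + 9.3622 = 17.2476

|z1+z2| = 12.3600 ≤ |z1|+|z2| = 17.2476 (verified)


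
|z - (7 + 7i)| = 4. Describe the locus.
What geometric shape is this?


|z - z0| = r is a circle with center z0 and radius r.
Center = (7, 7), radius = 4

Circle with center (7, 7) and radius 4


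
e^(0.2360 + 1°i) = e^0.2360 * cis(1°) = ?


e^0.2360 = 1.2662
cos(1°) = 0.99985
sin(1°) = 0.01745
Real = 1.2662*0.99985 = 1.2660
Imag = 1.2662*0.01745 = 0.0221

1.2660 + 0.0221i


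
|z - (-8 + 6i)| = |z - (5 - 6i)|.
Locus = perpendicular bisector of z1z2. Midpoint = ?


Equal distances means the locus is the perpendicular bisector of z1 and z2.
Midpoint = ((-8+5)/2, (6+(-6))/2) = (-1.5000, 0)

Perpendicular bisector through (-1.5000, 0)


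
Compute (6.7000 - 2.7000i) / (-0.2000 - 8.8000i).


Conjugate of z2 = -0.2000 + 8.8000i
Numerator: (6.7000 - 2.7000i)(-0.2000 + 8.8000i) = 22.4200 + 59.5000i
Denominator: (-0.2)^2 + (-8.8)^2 = 77.48
Result = (22.4200 + 59.5000i)/77.48

0.2894 + 0.7679i


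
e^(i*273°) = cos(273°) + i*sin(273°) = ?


cos(273°) = 0.0523
sin(273°) = -0.9986

e^(i*273°) = 0.0523 - 0.9986i


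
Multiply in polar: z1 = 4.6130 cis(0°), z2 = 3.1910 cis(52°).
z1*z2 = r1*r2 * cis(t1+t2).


r = 4.6130 * 3.1910 = 14.7201
theta = 0° + 52° = 52° = 52° (mod 360)

14.7201 cis(52°)


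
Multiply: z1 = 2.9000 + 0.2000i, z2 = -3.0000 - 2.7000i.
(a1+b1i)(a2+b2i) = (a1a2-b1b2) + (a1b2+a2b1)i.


Real = 2.9*(-3) - 0.2*(-2.7) = -8.7 - (-0.54) = -8.16
Imag = 2.9*(-2.7) - (3)*0.2 = -7.83 - (0.6) = -8.43

-8.1600 - 8.4300i


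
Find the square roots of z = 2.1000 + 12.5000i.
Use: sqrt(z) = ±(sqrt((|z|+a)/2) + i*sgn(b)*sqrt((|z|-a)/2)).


|z| = sqrt(4.41+156.25) = 12.6752
sqrt((|z|+a)/2) = sqrt((12.6752+2.1)/2) = sqrt(7.3876) = 2.7180
sqrt((|z|-a)/2) = sqrt((12.6752-2.1)/2) = sqrt(5.2876) = 2.2995

±(2.7180 + 2.2995i) i.e. 2.7180 + 2.2995i and -2.7180 - 2.2995i


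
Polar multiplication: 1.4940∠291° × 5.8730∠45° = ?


r = 1.4940 * 5.8730 = 8.7743
theta = 291° + 45° = 336° = 336° (mod 360)

8.7743 cis(336°)


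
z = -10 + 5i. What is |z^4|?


|z| = sqrt(100+25) = sqrt(125) = 11.1803
|z^4| = |z|^4 = (sqrt(125))^4 = 125^2 = 15625

|z^4| = 15625


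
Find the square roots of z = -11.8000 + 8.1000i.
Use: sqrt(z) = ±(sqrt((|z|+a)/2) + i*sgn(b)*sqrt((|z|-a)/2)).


|z| = sqrt(139.24+65.61) = 14.3126
sqrt((|z|+a)/2) = sqrt((14.3126+(-11.8))/2) = sqrt(1.2563) = 1.1208
sqrt((|z|-a)/2) = sqrt((14.3126-(-11.8))/2) = sqrt(13.0563) = 3.6133

±(1.1208 + 3.6133i) i.e. 1.1208 + 3.6133i and -1.1208 - 3.6133i


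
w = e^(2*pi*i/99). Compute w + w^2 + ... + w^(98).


With w = e^(2*pi*i/99), all 99 of the 99th roots of unity w^0 = 1, w, ..., w^(98) sum to 0: 1 + w + ... + w^(98) = (1 - w^99)/(1 - w) = 0 since w^99 = 1, w ≠ 1.
Removing the root 1: w + w^2 + ... + w^(98) = 0 - 1 = -1

Sum = -1


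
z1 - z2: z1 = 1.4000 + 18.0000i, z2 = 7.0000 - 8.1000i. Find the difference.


Real: 1.4 - 7 = -5.6
Imag: 18 + 8.1 = 26.1

-5.6000 + 26.1000i


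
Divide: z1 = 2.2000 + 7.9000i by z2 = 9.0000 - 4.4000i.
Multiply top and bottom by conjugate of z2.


Conjugate of z2 = 9.0000 + 4.4000i
Numerator: (2.2000 + 7.9000i)(9.0000 + 4.4000i) = -14.9600 + 80.7800i
Denominator: 9^2 + (-4.4)^2 = 100.36
Result = (-14.9600 + 80.7800i)/100.36

-0.1491 + 0.8049i


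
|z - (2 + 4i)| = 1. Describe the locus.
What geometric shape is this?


|z - z0| = r is a circle with center z0 and radius r.
Center = (2, 4), radius = 1

Circle with center (2, 4) and radius 1


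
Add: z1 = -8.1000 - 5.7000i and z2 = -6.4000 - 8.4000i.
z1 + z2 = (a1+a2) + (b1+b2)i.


Real: -8.1 - 6.4 = -14.5
Imag: -5.7 - 8.4 = -14.1

-14.5000 - 14.1000i


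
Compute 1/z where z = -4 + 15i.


|z|^2 = 16+225 = 241
1/z = (-4 - 15i)/241

1/z = -0.0166 - 0.0622i


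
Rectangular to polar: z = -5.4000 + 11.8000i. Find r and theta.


r = sqrt(29.16+139.24) = sqrt(168.4) = 12.9769
theta = atan2(11.8, -5.4) = 114.5901 degrees

r = 12.9769, theta = 114.5901 degrees


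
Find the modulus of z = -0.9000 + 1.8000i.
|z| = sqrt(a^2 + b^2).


|z| = sqrt((-0.9)^2 + 1.8^2) = sqrt(0.81 + 3.24) = sqrt(4.05) = 2.0125

|z| = 2.0125


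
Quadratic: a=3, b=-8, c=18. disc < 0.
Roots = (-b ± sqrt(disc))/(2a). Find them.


disc = (-8)^2 - 4*3*18 = 64 - 216 = -152
sqrt(|disc|) = sqrt(152) = 12.3288
Real part = 8/(2*3) = 1.3333
Imag part = 12.3288/(2*3) = 2.0548

1.3333 ± 2.0548i


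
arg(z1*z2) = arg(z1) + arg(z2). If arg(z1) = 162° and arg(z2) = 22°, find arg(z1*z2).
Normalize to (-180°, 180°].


arg(z1*z2) = 162° + 22° = 184°
Normalized to (-180°, 180°]: -176°

-176°


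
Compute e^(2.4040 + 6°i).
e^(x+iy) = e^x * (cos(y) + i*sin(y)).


e^2.4040 = 11.06736
cos(6°) = 0.99452
sin(6°) = 0.10453
Real = 11.06736*0.99452 = 11.0067
Imag = 11.06736*0.10453 = 1.1569

11.0067 + 1.1569i


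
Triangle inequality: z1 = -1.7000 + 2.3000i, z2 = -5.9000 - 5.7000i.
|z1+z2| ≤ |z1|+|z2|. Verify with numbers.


|z1| = sqrt((-1.7)^2 + 2.3^2) = sqrt(8.18) = 2.8601
|z2| = sqrt((-5.9)^2 + (-5.7)^2) = sqrt(67.3) = 8.2037
z1+z2 = -7.6000 - 3.4000i
|z1+z2| = sqrt(69.32) = 8.3259
|z1|+|z2| = 2.8601 + 8.2037 = 11.0638

|z1+z2| = 8.3259 ≤ |z1|+|z2| = 11.0638 (verified)


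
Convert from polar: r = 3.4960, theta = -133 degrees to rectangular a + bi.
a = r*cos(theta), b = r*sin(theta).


a = 3.4960*cos(-133°) = 3.4960*(-0.682) = -2.3843
b = 3.4960*sin(-133°) = 3.4960*(-0.73135) = -2.5568

-2.3843 - 2.5568i


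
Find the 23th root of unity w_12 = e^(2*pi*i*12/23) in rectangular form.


Angle = 360*12/23 = 187.8261°
a = cos(187.8261°) = -0.9907
b = sin(187.8261°) = -0.1362

-0.9907 - 0.1362i


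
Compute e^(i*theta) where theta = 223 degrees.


cos(223°) = -0.7314
sin(223°) = -0.6820

e^(i*223°) = -0.7314 - 0.6820i


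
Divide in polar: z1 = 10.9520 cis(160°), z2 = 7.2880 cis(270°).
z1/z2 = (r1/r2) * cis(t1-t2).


r = 10.9520 / 7.2880 = 1.5027
theta = 160° - 270° = -110° = 250° (mod 360)

1.5027 cis(250°)


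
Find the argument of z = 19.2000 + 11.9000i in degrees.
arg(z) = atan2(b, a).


Re = 19.2, Im = 11.9
arg = atan2(11.9, 19.2) = 31.7903 degrees

arg(z) = 31.7903 degrees


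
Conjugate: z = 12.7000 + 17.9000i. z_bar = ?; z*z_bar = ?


z_bar = 12.7000 - 17.9000i
z*z_bar = 12.7^2 + 17.9^2 = 161.29 + 320.41 = 481.7

z_bar = 12.7000 - 17.9000i, z*z_bar = 481.7


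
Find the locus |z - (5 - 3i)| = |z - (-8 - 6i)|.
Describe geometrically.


Equal distances means the locus is the perpendicular bisector of z1 and z2.
Midpoint = ((5+(-8))/2, (-3+(-6))/2) = (-1.5000, -4.5000)

Perpendicular bisector through (-1.5000, -4.5000)


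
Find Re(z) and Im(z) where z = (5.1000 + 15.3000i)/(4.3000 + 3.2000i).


Multiply by conjugate: (5.1000 + 15.3000i)(4.3000 - 3.2000i) / (4.3^2 + 3.2^2)
Numerator real = 5.1*4.3 + 15.3*3.2 = 70.89
Numerator imag = 15.3*4.3 - 5.1*3.2 = 49.47
Denominator = 28.73
Re(z) = 70.89/28.73 = 2.4675
Im(z) = 49.47/28.73 = 1.7219

Re(z) = 2.4675, Im(z) = 1.7219


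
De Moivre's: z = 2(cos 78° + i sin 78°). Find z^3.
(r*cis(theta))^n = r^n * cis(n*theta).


r^3 = 2^3 = 8
n*theta = 3*78° = 234° = 234° (mod 360)
a = 8*cos(234°) = -4.7023
b = 8*sin(234°) = -6.4721

8 cis(234°) = -4.7023 - 6.4721i


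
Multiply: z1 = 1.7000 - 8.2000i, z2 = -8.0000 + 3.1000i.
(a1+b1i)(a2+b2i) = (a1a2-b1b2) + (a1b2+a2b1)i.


Real = 1.7*(-8) - (-8.2)*3.1 = -13.6 - (-25.42) = 11.82
Imag = 1.7*3.1 - (8)*(-8.2) = 5.27 + 65.6 = 70.87

11.8200 + 70.8700i


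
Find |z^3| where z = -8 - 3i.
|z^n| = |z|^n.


|z| = sqrt(64+9) = sqrt(73) = 8.5440
|z^3| = |z|^3 = (sqrt(73))^3 = 73*sqrt(73)

|z^3| = 73*sqrt(73) ≈ 623.7123


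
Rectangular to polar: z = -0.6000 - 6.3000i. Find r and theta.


r = sqrt(0.36+39.69) = sqrt(40.05) = 6.3285
theta = atan2(-6.3, -0.6) = -95.4403 degrees

r = 6.3285, theta = -95.4403 degrees


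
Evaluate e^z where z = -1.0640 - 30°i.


e^-1.0640 = 0.34507
cos(-30°) = 0.866
sin(-30°) = -0.5
Real = 0.34507*0.866 = 0.2988
Imag = 0.34507*(-0.5) = -0.1725

0.2988 - 0.1725i


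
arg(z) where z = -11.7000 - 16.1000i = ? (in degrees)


Re = -11.7, Im = -16.1
arg = atan2(-16.1, -11.7) = -126.0062 degrees

arg(z) = -126.0062 degrees


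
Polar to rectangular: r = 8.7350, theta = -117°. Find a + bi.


a = 8.7350*cos(-117°) = 8.7350*(-0.45399) = -3.9656
b = 8.7350*sin(-117°) = 8.7350*(-0.891) = -7.7829

-3.9656 - 7.7829i


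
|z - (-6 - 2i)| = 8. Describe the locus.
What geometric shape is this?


|z - z0| = r is a circle with center z0 and radius r.
Center = (-6, -2), radius = 8

Circle with center (-6, -2) and radius 8


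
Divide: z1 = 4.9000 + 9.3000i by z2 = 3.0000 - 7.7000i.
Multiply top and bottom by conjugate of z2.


Conjugate of z2 = 3.0000 + 7.7000i
Numerator: (4.9000 + 9.3000i)(3.0000 + 7.7000i) = -56.9100 + 65.6300i
Denominator: 3^2 + (-7.7)^2 = 68.29
Result = (-56.9100 + 65.6300i)/68.29

-0.8334 + 0.9610i


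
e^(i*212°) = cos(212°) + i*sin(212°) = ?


cos(212°) = -0.8480
sin(212°) = -0.5299

e^(i*212°) = -0.8480 - 0.5299i


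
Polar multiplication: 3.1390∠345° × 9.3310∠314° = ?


r = 3.1390 * 9.3310 = 29.2900
theta = 345° + 314° = 659° = 299° (mod 360)

29.2900 cis(299°)


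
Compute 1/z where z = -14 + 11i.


|z|^2 = 196+121 = 317
1/z = (-14 - 11i)/317

1/z = -0.0442 - 0.0347i


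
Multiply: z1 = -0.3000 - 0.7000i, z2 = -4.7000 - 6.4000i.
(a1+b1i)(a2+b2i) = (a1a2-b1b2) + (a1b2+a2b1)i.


Real = -0.3*(-4.7) - (-0.7)*(-6.4) = 1.41 - 4.48 = -3.07
Imag = -0.3*(-6.4) - (4.7)*(-0.7) = 1.92 + 3.29 = 5.21

-3.0700 + 5.2100i


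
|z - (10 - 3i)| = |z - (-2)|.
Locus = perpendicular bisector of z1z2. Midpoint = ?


Equal distances means the locus is the perpendicular bisector of z1 and z2.
Midpoint = ((10+(-2))/2, (-3+0)/2) = (4.0000, -1.5000)

Perpendicular bisector through (4.0000, -1.5000)


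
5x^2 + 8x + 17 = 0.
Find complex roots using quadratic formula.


disc = 8^2 - 4*5*17 = 64 - 340 = -276
sqrt(|disc|) = sqrt(276) = 16.6132
Real part = -8/(2*5) = -0.8000
Imag part = 16.6132/(2*5) = 1.6613

-0.8000 ± 1.6613i


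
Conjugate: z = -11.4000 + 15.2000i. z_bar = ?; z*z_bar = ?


z_bar = -11.4000 - 15.2000i
z*z_bar = (-11.4)^2 + 15.2^2 = 129.96 + 231.04 = 361

z_bar = -11.4000 - 15.2000i, z*z_bar = 361


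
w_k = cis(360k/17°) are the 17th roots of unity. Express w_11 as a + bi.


Angle = 360*11/17 = 232.9412°
a = cos(232.9412°) = -0.6026
b = sin(232.9412°) = -0.7980

-0.6026 - 0.7980i


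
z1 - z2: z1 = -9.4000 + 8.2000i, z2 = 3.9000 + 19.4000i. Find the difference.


Real: -9.4 - 3.9 = -13.3
Imag: 8.2 - 19.4 = -11.2

-13.3000 - 11.2000i


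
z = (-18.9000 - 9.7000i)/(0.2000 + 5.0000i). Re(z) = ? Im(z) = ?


Multiply by conjugate: (-18.9000 - 9.7000i)(0.2000 - 5.0000i) / (0.2^2 + 5^2)
Numerator real = -18.9*0.2 - (9.7)*5 = -52.28
Numerator imag = -9.7*0.2 - (-18.9)*5 = 92.56
Denominator = 25.04
Re(z) = -52.28/25.04 = -2.0879
Im(z) = 92.56/25.04 = 3.6965

Re(z) = -2.0879, Im(z) = 3.6965


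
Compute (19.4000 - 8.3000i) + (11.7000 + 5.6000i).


Real: 19.4 + 11.7 = 31.1
Imag: -8.3 + 5.6 = -2.7

31.1000 - 2.7000i


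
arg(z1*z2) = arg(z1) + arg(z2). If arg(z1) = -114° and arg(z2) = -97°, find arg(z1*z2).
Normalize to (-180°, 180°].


arg(z1*z2) = -114° - 97° = -211°
Normalized to (-180°, 180°]: 149°

149°


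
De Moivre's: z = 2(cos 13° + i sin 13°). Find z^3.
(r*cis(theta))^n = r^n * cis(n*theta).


r^3 = 2^3 = 8
n*theta = 3*13° = 39° = 39° (mod 360)
a = 8*cos(39°) = 6.2172
b = 8*sin(39°) = 5.0346

8 cis(39°) = 6.2172 + 5.0346i


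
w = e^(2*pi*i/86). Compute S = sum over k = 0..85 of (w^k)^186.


The roots are w_k = w^k with w = e^(2*pi*i/86), and (w^k)^186 = (w^186)^k.
So S = 1 + u + u^2 + ... + u^(85) with u = w^186.
186 = 2*86 + 14, so 186 is not a multiple of 86: u = (w^86)^2 * w^14 = w^14 ≠ 1 (w is a primitive 86th root), while u^86 = (w^86)^186 = 1.
Geometric series: S = (1 - u^86)/(1 - u) = (1 - 1)/(1 - u) = 0

S = 0


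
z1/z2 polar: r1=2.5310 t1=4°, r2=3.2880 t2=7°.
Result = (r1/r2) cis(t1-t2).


r = 2.5310 / 3.2880 = 0.7698
theta = 4° - 7° = -3° = 357° (mod 360)

0.7698 cis(357°)


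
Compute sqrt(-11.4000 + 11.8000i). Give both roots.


|z| = sqrt(129.96+139.24) = 16.4073
sqrt((|z|+a)/2) = sqrt((16.4073+(-11.4))/2) = sqrt(2.5037) = 1.5823
sqrt((|z|-a)/2) = sqrt((16.4073-(-11.4))/2) = sqrt(13.9037) = 3.7288

±(1.5823 + 3.7288i) i.e. 1.5823 + 3.7288i and -1.5823 - 3.7288i


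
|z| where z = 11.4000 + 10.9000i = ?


|z| = sqrt(11.4^2 + 10.9^2) = sqrt(129.96 + 118.81) = sqrt(248.77) = 15.7724

|z| = 15.7724


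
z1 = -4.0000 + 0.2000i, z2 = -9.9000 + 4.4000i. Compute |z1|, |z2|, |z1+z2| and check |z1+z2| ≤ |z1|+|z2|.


|z1| = sqrt((-4)^2 + 0.2^2) = sqrt(16.04) = 4.0050
|z2| = sqrt((-9.9)^2 + 4.4^2) = sqrt(117.37) = 10.8337
z1+z2 = -13.9000 + 4.6000i
|z1+z2| = sqrt(214.37) = 14.6414
|z1|+|z2| = 4.0050 + 10.8337 = 14.8387

|z1+z2| = 14.6414 ≤ |z1|+|z2| = 14.8387 (verified)


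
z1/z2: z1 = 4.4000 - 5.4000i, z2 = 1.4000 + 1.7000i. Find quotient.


Conjugate of z2 = 1.4000 - 1.7000i
Numerator: (4.4000 - 5.4000i)(1.4000 - 1.7000i) = -3.0200 - 15.0400i
Denominator: 1.4^2 + 1.7^2 = 4.85
Result = (-3.0200 - 15.0400i)/4.85

-0.6227 - 3.1010i


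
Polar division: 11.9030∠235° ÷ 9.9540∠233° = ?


r = 11.9030 / 9.9540 = 1.1958
theta = 235° - 233° = 2° = 2° (mod 360)

1.1958 cis(2°)


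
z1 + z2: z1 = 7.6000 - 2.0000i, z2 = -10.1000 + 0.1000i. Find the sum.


Real: 7.6 - 10.1 = -2.5
Imag: -2 + 0.1 = -1.9

-2.5000 - 1.9000i


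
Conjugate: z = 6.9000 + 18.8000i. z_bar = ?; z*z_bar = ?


z_bar = 6.9000 - 18.8000i
z*z_bar = 6.9^2 + 18.8^2 = 47.61 + 353.44 = 401.05

z_bar = 6.9000 - 18.8000i, z*z_bar = 401.05


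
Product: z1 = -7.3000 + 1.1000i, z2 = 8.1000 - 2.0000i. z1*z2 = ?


Real = -7.3*8.1 - 1.1*(-2) = -59.13 - (-2.2) = -56.93
Imag = -7.3*(-2) + 8.1*1.1 = 14.6 + 8.91 = 23.51

-56.9300 + 23.5100i


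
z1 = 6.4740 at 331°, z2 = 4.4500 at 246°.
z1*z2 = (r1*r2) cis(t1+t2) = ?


r = 6.4740 * 4.4500 = 28.8093
theta = 331° + 246° = 577° = 217° (mod 360)

28.8093 cis(217°)


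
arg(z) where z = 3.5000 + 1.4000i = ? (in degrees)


Re = 3.5, Im = 1.4
arg = atan2(1.4, 3.5) = 21.8014 degrees

arg(z) = 21.8014 degrees


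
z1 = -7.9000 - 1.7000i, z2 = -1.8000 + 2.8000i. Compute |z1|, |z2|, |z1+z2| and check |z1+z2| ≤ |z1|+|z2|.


|z1| = sqrt((-7.9)^2 + (-1.7)^2) = sqrt(65.3) = 8.0808
|z2| = sqrt((-1.8)^2 + 2.8^2) = sqrt(11.08) = 3.3287
z1+z2 = -9.7000 + 1.1000i
|z1+z2| = sqrt(95.3) = 9.7622
|z1|+|z2| = 8.0808 + 3.3287 = 11.4095

|z1+z2| = 9.7622 ≤ |z1|+|z2| = 11.4095 (verified)


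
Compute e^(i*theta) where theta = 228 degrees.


cos(228°) = -0.6691
sin(228°) = -0.7431

e^(i*228°) = -0.6691 - 0.7431i


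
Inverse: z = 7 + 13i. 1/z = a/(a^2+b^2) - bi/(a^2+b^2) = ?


|z|^2 = 49+169 = 218
1/z = (7 - 13i)/218

1/z = 0.0321 - 0.0596i


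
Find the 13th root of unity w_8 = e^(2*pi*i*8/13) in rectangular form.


Angle = 360*8/13 = 221.5385°
a = cos(221.5385°) = -0.7485
b = sin(221.5385°) = -0.6631

-0.7485 - 0.6631i


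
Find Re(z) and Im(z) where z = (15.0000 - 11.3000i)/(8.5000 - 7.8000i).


Multiply by conjugate: (15.0000 - 11.3000i)(8.5000 + 7.8000i) / (8.5^2 + (-7.8)^2)
Numerator real = 15*8.5 - (11.3)*(-7.8) = 215.64
Numerator imag = -11.3*8.5 - 15*(-7.8) = 20.95
Denominator = 133.09
Re(z) = 215.64/133.09 = 1.6203
Im(z) = 20.95/133.09 = 0.1574

Re(z) = 1.6203, Im(z) = 0.1574


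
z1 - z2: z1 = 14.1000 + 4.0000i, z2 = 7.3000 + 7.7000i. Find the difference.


Real: 14.1 - 7.3 = 6.8
Imag: 4 - 7.7 = -3.7

6.8000 - 3.7000i


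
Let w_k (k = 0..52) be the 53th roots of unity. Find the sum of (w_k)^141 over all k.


The roots are w_k = w^k with w = e^(2*pi*i/53), and (w^k)^141 = (w^141)^k.
So S = 1 + u + u^2 + ... + u^(52) with u = w^141.
141 = 2*53 + 35, so 141 is not a multiple of 53: u = (w^53)^2 * w^35 = w^35 ≠ 1 (w is a primitive 53th root), while u^53 = (w^53)^141 = 1.
Geometric series: S = (1 - u^53)/(1 - u) = (1 - 1)/(1 - u) = 0

S = 0


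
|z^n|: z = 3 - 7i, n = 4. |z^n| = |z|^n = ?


|z| = sqrt(9+49) = sqrt(58) = 7.6158
|z^4| = |z|^4 = (sqrt(58))^4 = 58^2 = 3364

|z^4| = 3364


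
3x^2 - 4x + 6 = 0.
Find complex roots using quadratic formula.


disc = (-4)^2 - 4*3*6 = 16 - 72 = -56
sqrt(|disc|) = sqrt(56) = 7.4833
Real part = 4/(2*3) = 0.6667
Imag part = 7.4833/(2*3) = 1.2472

0.6667 ± 1.2472i


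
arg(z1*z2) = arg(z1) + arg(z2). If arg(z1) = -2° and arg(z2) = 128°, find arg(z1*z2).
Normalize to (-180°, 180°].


arg(z1*z2) = -2° + 128° = 126°
Normalized to (-180°, 180°]: 126°

126°


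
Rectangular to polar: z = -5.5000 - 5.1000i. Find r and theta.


r = sqrt(30.25+26.01) = sqrt(56.26) = 7.5007
theta = atan2(-5.1, -5.5) = -137.1611 degrees

r = 7.5007, theta = -137.1611 degrees


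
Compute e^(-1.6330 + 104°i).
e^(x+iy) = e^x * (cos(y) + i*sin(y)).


e^-1.6330 = 0.19534
cos(104°) = -0.2419
sin(104°) = 0.9703
Real = 0.19534*(-0.2419) = -0.0473
Imag = 0.19534*0.9703 = 0.1895

-0.0473 + 0.1895i


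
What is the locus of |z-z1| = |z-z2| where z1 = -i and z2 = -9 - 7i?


Equal distances means the locus is the perpendicular bisector of z1 and z2.
Midpoint = ((0+(-9))/2, (-1+(-7))/2) = (-4.5000, -4.0000)

Perpendicular bisector through (-4.5000, -4.0000)


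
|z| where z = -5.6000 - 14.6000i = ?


|z| = sqrt((-5.6)^2 + (-14.6)^2) = sqrt(31.36 + 213.16) = sqrt(244.52) = 15.6371

|z| = 15.6371


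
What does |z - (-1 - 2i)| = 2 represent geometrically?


|z - z0| = r is a circle with center z0 and radius r.
Center = (-1, -2), radius = 2

Circle with center (-1, -2) and radius 2


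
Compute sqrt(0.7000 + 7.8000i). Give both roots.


|z| = sqrt(0.49+60.84) = 7.8313
sqrt((|z|+a)/2) = sqrt((7.8313+0.7)/2) = sqrt(4.2657) = 2.0654
sqrt((|z|-a)/2) = sqrt((7.8313-0.7)/2) = sqrt(3.5657) = 1.8883

±(2.0654 + 1.8883i) i.e. 2.0654 + 1.8883i and -2.0654 - 1.8883i


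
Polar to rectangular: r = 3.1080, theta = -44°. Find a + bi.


a = 3.1080*cos(-44°) = 3.1080*0.71934 = 2.2357
b = 3.1080*sin(-44°) = 3.1080*(-0.69466) = -2.1590

2.2357 - 2.1590i


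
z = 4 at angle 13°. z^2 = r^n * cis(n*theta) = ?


r^2 = 4^2 = 16
n*theta = 2*13° = 26° = 26° (mod 360)
a = 16*cos(26°) = 14.3807
b = 16*sin(26°) = 7.0139

16 cis(26°) = 14.3807 + 7.0139i


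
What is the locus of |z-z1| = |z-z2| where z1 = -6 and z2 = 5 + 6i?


Equal distances means the locus is the perpendicular bisector of z1 and z2.
Midpoint = ((-6+5)/2, (0+6)/2) = (-0.5000, 3.0000)

Perpendicular bisector through (-0.5000, 3.0000)


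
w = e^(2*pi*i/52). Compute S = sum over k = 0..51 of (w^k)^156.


The roots are w_k = w^k with w = e^(2*pi*i/52), and (w^k)^156 = (w^156)^k.
So S = 1 + u + u^2 + ... + u^(51) with u = w^156.
156 = 3*52 + 0, so 156 is a multiple of 52 and u = (w^52)^3 = 1.
Every one of the 52 terms equals 1: S = 52

S = 52


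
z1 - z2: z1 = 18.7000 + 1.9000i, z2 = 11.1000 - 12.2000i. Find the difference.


Real: 18.7 - 11.1 = 7.6
Imag: 1.9 + 12.2 = 14.1

7.6000 + 14.1000i


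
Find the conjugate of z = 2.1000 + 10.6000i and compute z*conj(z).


z_bar = 2.1000 - 10.6000i
z*z_bar = 2.1^2 + 10.6^2 = 4.41 + 112.36 = 116.77

z_bar = 2.1000 - 10.6000i, z*z_bar = 116.77


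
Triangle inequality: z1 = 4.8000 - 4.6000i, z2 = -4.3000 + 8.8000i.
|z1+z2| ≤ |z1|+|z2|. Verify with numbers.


|z1| = sqrt(4.8^2 + (-4.6)^2) = sqrt(44.2) = 6.6483
|z2| = sqrt((-4.3)^2 + 8.8^2) = sqrt(95.93) = 9.7944
z1+z2 = 0.5000 + 4.2000i
|z1+z2| = sqrt(17.89) = 4.2297
|z1|+|z2| = 6.6483 + 9.7944 = 16.4427

|z1+z2| = 4.2297 ≤ |z1|+|z2| = 16.4427 (verified)


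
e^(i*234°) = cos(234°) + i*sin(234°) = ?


cos(234°) = -0.5878
sin(234°) = -0.8090

e^(i*234°) = -0.5878 - 0.8090i


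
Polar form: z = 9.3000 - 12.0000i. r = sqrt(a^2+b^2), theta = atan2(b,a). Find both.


r = sqrt(86.49+144) = sqrt(230.49) = 15.1819
theta = atan2(-12, 9.3) = -52.2243 degrees

r = 15.1819, theta = -52.2243 degrees


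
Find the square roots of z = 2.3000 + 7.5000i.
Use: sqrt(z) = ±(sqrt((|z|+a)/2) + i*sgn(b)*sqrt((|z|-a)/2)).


|z| = sqrt(5.29+56.25) = 7.8447
sqrt((|z|+a)/2) = sqrt((7.8447+2.3)/2) = sqrt(5.0724) = 2.2522
sqrt((|z|-a)/2) = sqrt((7.8447-2.3)/2) = sqrt(2.7724) = 1.6650

±(2.2522 + 1.6650i) i.e. 2.2522 + 1.6650i and -2.2522 - 1.6650i


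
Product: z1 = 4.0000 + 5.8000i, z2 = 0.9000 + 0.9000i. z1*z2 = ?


Real = 4*0.9 - 5.8*0.9 = 3.6 - 5.22 = -1.62
Imag = 4*0.9 + 0.9*5.8 = 3.6 + 5.22 = 8.82

-1.6200 + 8.8200i


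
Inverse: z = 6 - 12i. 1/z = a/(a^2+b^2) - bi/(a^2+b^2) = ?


|z|^2 = 36+144 = 180
1/z = (6 + 12i)/180

1/z = 0.0333 + 0.0667i


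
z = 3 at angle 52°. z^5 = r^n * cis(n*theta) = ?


r^5 = 3^5 = 243
n*theta = 5*52° = 260° = 260° (mod 360)
a = 243*cos(260°) = -42.1965
b = 243*sin(260°) = -239.3083

243 cis(260°) = -42.1965 - 239.3083i


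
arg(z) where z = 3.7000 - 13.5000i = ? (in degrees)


Re = 3.7, Im = -13.5
arg = atan2(-13.5, 3.7) = -74.6731 degrees

arg(z) = -74.6731 degrees


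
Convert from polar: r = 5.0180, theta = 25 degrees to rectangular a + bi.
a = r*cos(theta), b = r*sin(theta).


a = 5.0180*cos(25°) = 5.0180*0.90631 = 4.5479
b = 5.0180*sin(25°) = 5.0180*0.42262 = 2.1207

4.5479 + 2.1207i


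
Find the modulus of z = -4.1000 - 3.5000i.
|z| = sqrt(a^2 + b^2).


|z| = sqrt((-4.1)^2 + (-3.5)^2) = sqrt(16.81 + 12.25) = sqrt(29.06) = 5.3907

|z| = 5.3907


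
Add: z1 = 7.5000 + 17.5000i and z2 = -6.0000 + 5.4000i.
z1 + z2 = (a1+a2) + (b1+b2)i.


Real: 7.5 - 6 = 1.5
Imag: 17.5 + 5.4 = 22.9

1.5000 + 22.9000i


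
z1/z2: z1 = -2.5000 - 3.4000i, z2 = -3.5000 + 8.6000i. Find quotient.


Conjugate of z2 = -3.5000 - 8.6000i
Numerator: (-2.5000 - 3.4000i)(-3.5000 - 8.6000i) = -20.4900 + 33.4000i
Denominator: (-3.5)^2 + 8.6^2 = 86.21
Result = (-20.4900 + 33.4000i)/86.21

-0.2377 + 0.3874i


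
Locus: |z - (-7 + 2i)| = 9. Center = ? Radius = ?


|z - z0| = r is a circle with center z0 and radius r.
Center = (-7, 2), radius = 9

Circle with center (-7, 2) and radius 9


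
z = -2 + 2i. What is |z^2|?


|z| = sqrt(4+4) = sqrt(8) = 2.8284
|z^2| = |z|^2 = (sqrt(8))^2 = 8

|z^2| = 8


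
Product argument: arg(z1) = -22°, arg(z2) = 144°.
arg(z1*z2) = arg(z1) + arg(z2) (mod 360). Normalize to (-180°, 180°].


arg(z1*z2) = -22° + 144° = 122°
Normalized to (-180°, 180°]: 122°

122°


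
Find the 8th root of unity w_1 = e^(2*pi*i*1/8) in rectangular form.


Angle = 360*1/8 = 45°
a = cos(45°) = 0.7071
b = sin(45°) = 0.7071

0.7071 + 0.7071i


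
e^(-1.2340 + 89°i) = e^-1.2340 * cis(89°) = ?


e^-1.2340 = 0.2911
cos(89°) = 0.0175
sin(89°) = 0.99985
Real = 0.2911*0.0175 = 0.0051
Imag = 0.2911*0.99985 = 0.2911

0.0051 + 0.2911i


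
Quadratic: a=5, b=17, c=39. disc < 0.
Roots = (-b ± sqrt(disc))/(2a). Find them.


disc = 17^2 - 4*5*39 = 289 - 780 = -491
sqrt(|disc|) = sqrt(491) = 22.1585
Real part = -17/(2*5) = -1.7000
Imag part = 22.1585/(2*5) = 2.2159

-1.7000 ± 2.2159i


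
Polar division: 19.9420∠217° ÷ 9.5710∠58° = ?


r = 19.9420 / 9.5710 = 2.0836
theta = 217° - 58° = 159° = 159° (mod 360)

2.0836 cis(159°)


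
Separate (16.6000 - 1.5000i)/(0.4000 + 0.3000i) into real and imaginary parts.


Multiply by conjugate: (16.6000 - 1.5000i)(0.4000 - 0.3000i) / (0.4^2 + 0.3^2)
Numerator real = 16.6*0.4 - (1.5)*0.3 = 6.19
Numerator imag = -1.5*0.4 - 16.6*0.3 = -5.58
Denominator = 0.25
Re(z) = 6.19/0.25 = 24.7600
Im(z) = -5.58/0.25 = -22.3200

Re(z) = 24.7600, Im(z) = -22.3200


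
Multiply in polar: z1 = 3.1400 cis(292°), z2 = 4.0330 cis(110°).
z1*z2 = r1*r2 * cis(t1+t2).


r = 3.1400 * 4.0330 = 12.6636
theta = 292° + 110° = 402° = 42° (mod 360)

12.6636 cis(42°)


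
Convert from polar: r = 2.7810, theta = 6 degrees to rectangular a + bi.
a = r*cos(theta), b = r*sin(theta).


a = 2.7810*cos(6°) = 2.7810*0.99452 = 2.7658
b = 2.7810*sin(6°) = 2.7810*0.10453 = 0.2907

2.7658 + 0.2907i


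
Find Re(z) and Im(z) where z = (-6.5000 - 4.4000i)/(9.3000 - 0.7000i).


Multiply by conjugate: (-6.5000 - 4.4000i)(9.3000 + 0.7000i) / (9.3^2 + (-0.7)^2)
Numerator real = -6.5*9.3 - (4.4)*(-0.7) = -57.37
Numerator imag = -4.4*9.3 - (-6.5)*(-0.7) = -45.47
Denominator = 86.98
Re(z) = -57.37/86.98 = -0.6596
Im(z) = -45.47/86.98 = -0.5228

Re(z) = -0.6596, Im(z) = -0.5228


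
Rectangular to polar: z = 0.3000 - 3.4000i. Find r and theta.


r = sqrt(0.09+11.56) = sqrt(11.65) = 3.4132
theta = atan2(-3.4, 0.3) = -84.9575 degrees

r = 3.4132, theta = -84.9575 degrees


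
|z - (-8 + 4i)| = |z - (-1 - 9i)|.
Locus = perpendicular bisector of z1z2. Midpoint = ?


Equal distances means the locus is the perpendicular bisector of z1 and z2.
Midpoint = ((-8+(-1))/2, (4+(-9))/2) = (-4.5000, -2.5000)

Perpendicular bisector through (-4.5000, -2.5000)


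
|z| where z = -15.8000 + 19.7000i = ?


|z| = sqrt((-15.8)^2 + 19.7^2) = sqrt(249.64 + 388.09) = sqrt(637.73) = 25.2533

|z| = 25.2533


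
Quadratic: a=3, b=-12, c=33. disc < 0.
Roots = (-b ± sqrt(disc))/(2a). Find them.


disc = (-12)^2 - 4*3*33 = 144 - 396 = -252
sqrt(|disc|) = sqrt(252) = 15.8745
Real part = 12/(2*3) = 2.0000
Imag part = 15.8745/(2*3) = 2.6458

2.0000 ± 2.6458i


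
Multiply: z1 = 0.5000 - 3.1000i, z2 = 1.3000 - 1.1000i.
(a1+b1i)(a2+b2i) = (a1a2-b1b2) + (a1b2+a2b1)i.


Real = 0.5*1.3 - (-3.1)*(-1.1) = 0.65 - 3.41 = -2.76
Imag = 0.5*(-1.1) + 1.3*(-3.1) = -0.55 - (4.03) = -4.58

-2.7600 - 4.5800i


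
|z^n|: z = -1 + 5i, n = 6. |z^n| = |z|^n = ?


|z| = sqrt(1+25) = sqrt(26) = 5.0990
|z^6| = |z|^6 = (sqrt(26))^6 = 26^3 = 17576

|z^6| = 17576


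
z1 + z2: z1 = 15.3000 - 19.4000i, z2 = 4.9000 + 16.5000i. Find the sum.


Real: 15.3 + 4.9 = 20.2
Imag: -19.4 + 16.5 = -2.9

20.2000 - 2.9000i


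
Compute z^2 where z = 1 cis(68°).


r^2 = 1^2 = 1
n*theta = 2*68° = 136° = 136° (mod 360)
a = 1*cos(136°) = -0.7193
b = 1*sin(136°) = 0.6947

1 cis(136°) = -0.7193 + 0.6947i


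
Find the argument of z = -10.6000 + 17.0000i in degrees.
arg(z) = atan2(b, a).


Re = -10.6, Im = 17
arg = atan2(17, -10.6) = 121.9448 degrees

arg(z) = 121.9448 degrees


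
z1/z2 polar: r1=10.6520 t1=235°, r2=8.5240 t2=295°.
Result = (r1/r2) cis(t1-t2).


r = 10.6520 / 8.5240 = 1.2496
theta = 235° - 295° = -60° = 300° (mod 360)

1.2496 cis(300°)


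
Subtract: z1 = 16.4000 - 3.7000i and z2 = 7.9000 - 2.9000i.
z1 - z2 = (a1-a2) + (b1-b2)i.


Real: 16.4 - 7.9 = 8.5
Imag: -3.7 + 2.9 = -0.8

8.5000 - 0.8000i


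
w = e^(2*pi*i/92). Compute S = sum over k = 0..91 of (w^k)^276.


The roots are w_k = w^k with w = e^(2*pi*i/92), and (w^k)^276 = (w^276)^k.
So S = 1 + u + u^2 + ... + u^(91) with u = w^276.
276 = 3*92 + 0, so 276 is a multiple of 92 and u = (w^92)^3 = 1.
Every one of the 92 terms equals 1: S = 92

S = 92


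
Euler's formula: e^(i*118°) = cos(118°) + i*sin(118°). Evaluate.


cos(118°) = -0.4695
sin(118°) = 0.8829

e^(i*118°) = -0.4695 + 0.8829i


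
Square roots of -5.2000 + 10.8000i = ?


|z| = sqrt(27.04+116.64) = 11.9867
sqrt((|z|+a)/2) = sqrt((11.9867+(-5.2))/2) = sqrt(3.3933) = 1.8421
sqrt((|z|-a)/2) = sqrt((11.9867-(-5.2))/2) = sqrt(8.5933) = 2.9314

±(1.8421 + 2.9314i) i.e. 1.8421 + 2.9314i and -1.8421 - 2.9314i


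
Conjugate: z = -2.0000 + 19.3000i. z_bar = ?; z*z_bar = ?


z_bar = -2.0000 - 19.3000i
z*z_bar = (-2)^2 + 19.3^2 = 4 + 372.49 = 376.49

z_bar = -2.0000 - 19.3000i, z*z_bar = 376.49


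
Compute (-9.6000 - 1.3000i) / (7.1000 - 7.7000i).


Conjugate of z2 = 7.1000 + 7.7000i
Numerator: (-9.6000 - 1.3000i)(7.1000 + 7.7000i) = -58.1500 - 83.1500i
Denominator: 7.1^2 + (-7.7)^2 = 109.7
Result = (-58.1500 - 83.1500i)/109.7

-0.5301 - 0.7580i


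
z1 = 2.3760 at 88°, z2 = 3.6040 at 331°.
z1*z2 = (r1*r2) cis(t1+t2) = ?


r = 2.3760 * 3.6040 = 8.5631
theta = 88° + 331° = 419° = 59° (mod 360)

8.5631 cis(59°)


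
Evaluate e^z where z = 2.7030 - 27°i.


e^2.7030 = 14.92444
cos(-27°) = 0.89101
sin(-27°) = -0.4539905
Real = 14.92444*0.89101 = 13.2978
Imag = 14.92444*(-0.4539905) = -6.7756

13.2978 - 6.7756i


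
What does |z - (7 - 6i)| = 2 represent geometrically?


|z - z0| = r is a circle with center z0 and radius r.
Center = (7, -6), radius = 2

Circle with center (7, -6) and radius 2


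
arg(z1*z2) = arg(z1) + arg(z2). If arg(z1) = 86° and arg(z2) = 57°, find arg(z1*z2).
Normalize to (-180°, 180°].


arg(z1*z2) = 86° + 57° = 143°
Normalized to (-180°, 180°]: 143°

143°


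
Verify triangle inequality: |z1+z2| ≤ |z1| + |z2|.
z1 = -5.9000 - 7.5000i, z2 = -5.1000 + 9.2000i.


|z1| = sqrt((-5.9)^2 + (-7.5)^2) = sqrt(91.06) = 9.5425
|z2| = sqrt((-5.1)^2 + 9.2^2) = sqrt(110.65) = 10.5190
z1+z2 = -11.0000 + 1.7000i
|z1+z2| = sqrt(123.89) = 11.1306
|z1|+|z2| = 9.5425 + 10.5190 = 20.0615

|z1+z2| = 11.1306 ≤ |z1|+|z2| = 20.0615 (verified)


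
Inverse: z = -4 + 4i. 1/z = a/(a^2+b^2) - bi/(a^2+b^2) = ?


|z|^2 = 16+16 = 32
1/z = (-4 - 4i)/32

1/z = -0.1250 - 0.1250i


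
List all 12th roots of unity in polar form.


The 12th roots of unity are cis(360k/12°) for k=0..11
Angle step = 360/12 = 30°
Primitive root: cis(30°)
Primitive root = 0.8660 + 0.5000i

12 roots at angles: 0°, 30°, 60°, 90°, 120°, 150°, 180°, 210°, 240°, 270°, 300°, 330°


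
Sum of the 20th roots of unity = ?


The sum of all 20th roots of unity is 0.
Geometric series: (1 - w^20)/(1 - w) = (1-1)/(1-w) = 0 since w^20 = 1, w ≠ 1.
Alternatively: coefficient of z^19 in z^20 - 1 is 0.

0


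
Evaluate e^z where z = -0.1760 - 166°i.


e^-0.1760 = 0.8386
cos(-166°) = -0.9703
sin(-166°) = -0.2419
Real = 0.8386*(-0.9703) = -0.8137
Imag = 0.8386*(-0.2419) = -0.2029

-0.8137 - 0.2029i


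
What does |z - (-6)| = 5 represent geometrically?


|z - z0| = r is a circle with center z0 and radius r.
Center = (-6, 0), radius = 5

Circle with center (-6, 0) and radius 5


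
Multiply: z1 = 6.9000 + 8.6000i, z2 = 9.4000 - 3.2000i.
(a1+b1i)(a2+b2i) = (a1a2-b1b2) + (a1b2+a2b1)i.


Real = 6.9*9.4 - 8.6*(-3.2) = 64.86 - (-27.52) = 92.38
Imag = 6.9*(-3.2) + 9.4*8.6 = -22.08 + 80.84 = 58.76

92.3800 + 58.7600i


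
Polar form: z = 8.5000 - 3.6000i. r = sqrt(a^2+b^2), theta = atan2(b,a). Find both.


r = sqrt(72.25+12.96) = sqrt(85.21) = 9.2309
theta = atan2(-3.6, 8.5) = -22.9541 degrees

r = 9.2309, theta = -22.9541 degrees
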